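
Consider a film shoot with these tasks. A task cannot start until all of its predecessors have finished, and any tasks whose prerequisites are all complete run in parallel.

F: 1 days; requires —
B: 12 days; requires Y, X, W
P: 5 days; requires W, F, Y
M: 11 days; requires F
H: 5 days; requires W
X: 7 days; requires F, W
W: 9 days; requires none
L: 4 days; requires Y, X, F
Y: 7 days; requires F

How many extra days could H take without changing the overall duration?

The longest chain is W→X→B = 9+7+12 = 28; overall finish 28 days.
Longest path through H: 14 days (earliest finish 14, latest finish 28).
Float = 28 − 14 = 14.

14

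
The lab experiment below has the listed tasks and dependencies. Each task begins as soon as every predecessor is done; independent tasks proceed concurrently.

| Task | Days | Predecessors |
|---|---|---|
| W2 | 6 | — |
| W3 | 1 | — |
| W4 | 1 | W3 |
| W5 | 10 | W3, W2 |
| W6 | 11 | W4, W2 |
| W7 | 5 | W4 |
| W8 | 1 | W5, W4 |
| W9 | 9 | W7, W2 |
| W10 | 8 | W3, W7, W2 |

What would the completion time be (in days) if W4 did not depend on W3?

17

Before: longest chain W2→W5→W8 = 6+10+1 = 17, finish 17.
Without W3→W4, W4's earliest start moves from 1 to 0.
After: W2→W5→W8 = 6+10+1 = 17 → 17 days.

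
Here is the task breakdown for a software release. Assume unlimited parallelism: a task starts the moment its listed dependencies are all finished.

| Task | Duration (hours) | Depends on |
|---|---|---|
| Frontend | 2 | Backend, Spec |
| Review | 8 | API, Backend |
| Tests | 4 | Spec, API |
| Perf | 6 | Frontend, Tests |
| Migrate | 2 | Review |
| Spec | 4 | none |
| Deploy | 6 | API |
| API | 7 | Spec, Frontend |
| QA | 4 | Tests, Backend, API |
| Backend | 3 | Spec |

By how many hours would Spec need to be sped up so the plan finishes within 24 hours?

2

Current finish: 26 hours; target: 24.
Spec is on every critical path, so each hour cut from Spec cuts the finish by one (this holds down to a finish of 23).
Need 26 − 24 = 2 hours off Spec → Spec becomes 2 hours, finish becomes 24.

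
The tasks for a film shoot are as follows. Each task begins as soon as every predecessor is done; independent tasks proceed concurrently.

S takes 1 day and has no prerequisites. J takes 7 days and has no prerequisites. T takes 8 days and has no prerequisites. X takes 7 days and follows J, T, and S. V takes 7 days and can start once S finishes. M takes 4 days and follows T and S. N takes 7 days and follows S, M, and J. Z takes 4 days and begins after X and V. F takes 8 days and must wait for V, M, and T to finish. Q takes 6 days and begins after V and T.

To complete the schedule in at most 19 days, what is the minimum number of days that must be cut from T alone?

1

Current finish: 20 days; target: 19.
T is on every critical path, so each day cut from T cuts the finish by one (this holds down to a finish of 18).
Need 20 − 19 = 1 day off T → T becomes 7 days, finish becomes 19.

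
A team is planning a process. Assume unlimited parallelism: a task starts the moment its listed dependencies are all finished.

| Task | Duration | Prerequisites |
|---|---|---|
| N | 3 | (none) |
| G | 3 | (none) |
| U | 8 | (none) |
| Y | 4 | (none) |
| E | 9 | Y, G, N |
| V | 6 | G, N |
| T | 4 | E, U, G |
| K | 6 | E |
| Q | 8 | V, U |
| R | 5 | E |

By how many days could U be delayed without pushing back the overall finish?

The longest chain is Y→E→K = 4+9+6 = 19; overall finish 19 days.
Longest path through U: 16 days (earliest finish 8, latest finish 11).
So U can slip 11 − 8 = 3 days.

3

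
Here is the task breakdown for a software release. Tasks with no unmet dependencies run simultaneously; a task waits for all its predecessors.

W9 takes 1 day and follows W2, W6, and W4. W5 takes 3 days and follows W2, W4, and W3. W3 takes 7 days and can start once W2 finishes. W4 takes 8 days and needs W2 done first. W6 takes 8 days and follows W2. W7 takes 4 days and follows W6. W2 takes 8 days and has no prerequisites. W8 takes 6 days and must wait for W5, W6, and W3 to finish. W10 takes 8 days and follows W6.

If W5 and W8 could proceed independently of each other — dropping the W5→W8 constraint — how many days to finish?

Original critical path: W2→W4→W5→W8 = 8+8+3+6 = 25 ⇒ 25 days.
Without W5→W8, W8's earliest start moves from 19 to 16.
After: W2→W6→W10 = 8+8+8 = 24 → 24 days.

24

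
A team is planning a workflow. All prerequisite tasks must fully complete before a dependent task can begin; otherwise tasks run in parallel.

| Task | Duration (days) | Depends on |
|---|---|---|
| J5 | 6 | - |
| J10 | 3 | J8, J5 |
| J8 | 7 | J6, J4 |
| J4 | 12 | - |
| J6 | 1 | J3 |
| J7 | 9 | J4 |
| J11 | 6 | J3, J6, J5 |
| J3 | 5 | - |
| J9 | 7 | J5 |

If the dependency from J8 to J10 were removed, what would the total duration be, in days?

21

Original critical path: J4→J8→J10 = 12+7+3 = 22 ⇒ 22 days.
Without J8→J10, J10's earliest start moves from 19 to 6.
New critical path: J4→J7 = 12+9 = 21 ⇒ 21 days.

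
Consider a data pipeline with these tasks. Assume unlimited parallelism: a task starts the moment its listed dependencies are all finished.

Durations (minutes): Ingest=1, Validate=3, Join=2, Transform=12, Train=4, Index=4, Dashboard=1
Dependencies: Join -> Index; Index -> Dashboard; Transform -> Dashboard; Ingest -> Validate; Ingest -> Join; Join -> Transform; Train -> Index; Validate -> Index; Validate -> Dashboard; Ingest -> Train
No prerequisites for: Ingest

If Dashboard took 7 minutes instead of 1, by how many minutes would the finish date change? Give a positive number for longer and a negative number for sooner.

Critical path before the change: Ingest→Join→Transform→Dashboard = 1+2+12+1 = 16 giving 16 minutes.
Dashboard lies on that path, so at 7 minutes the path becomes 22 minutes.
No other chain overtakes it, so the finish is 22 minutes.
Change in finish: 22 − 16 = +6 minutes.

6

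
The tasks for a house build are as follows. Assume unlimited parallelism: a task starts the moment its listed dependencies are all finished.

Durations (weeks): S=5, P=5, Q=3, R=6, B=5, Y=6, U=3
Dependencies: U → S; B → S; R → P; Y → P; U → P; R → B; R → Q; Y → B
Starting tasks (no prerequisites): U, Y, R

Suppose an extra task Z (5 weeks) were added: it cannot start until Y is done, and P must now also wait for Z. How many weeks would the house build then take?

Originally the house build takes 16 weeks.
With Z inserted, P now waits for max(R, Y, U, Z).
New critical path: Y→Z→P = 6+5+5 = 16 ⇒ 16 weeks.

16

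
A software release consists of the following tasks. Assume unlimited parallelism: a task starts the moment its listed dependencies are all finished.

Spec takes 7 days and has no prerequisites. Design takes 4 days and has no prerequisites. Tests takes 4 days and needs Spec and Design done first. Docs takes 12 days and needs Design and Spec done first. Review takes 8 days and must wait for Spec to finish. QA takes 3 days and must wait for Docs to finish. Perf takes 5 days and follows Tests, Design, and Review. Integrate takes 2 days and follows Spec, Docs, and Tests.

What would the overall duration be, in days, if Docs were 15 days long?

As given, the longest chain is Spec→Docs→QA = 7+12+3 = 22, so the finish is 22 days.
Docs lies on that path, so at 15 days the path becomes 25 days.
That remains the longest chain; total 25 days.

25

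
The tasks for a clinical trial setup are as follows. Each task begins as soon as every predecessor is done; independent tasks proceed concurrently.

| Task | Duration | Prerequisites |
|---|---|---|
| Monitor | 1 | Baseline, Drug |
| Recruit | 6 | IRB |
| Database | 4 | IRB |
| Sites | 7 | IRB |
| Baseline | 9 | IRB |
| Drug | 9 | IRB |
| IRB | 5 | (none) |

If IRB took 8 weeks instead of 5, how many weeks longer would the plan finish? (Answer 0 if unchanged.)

Baseline: IRB→Drug→Monitor = 5+9+1 = 15 → 15 weeks.
IRB is on the critical path; changing it to 8 makes that path 18 weeks.
The critical path is still IRB→Drug→Monitor; finish is now 18 weeks.
Change in finish: 18 − 15 = +3 weeks.

3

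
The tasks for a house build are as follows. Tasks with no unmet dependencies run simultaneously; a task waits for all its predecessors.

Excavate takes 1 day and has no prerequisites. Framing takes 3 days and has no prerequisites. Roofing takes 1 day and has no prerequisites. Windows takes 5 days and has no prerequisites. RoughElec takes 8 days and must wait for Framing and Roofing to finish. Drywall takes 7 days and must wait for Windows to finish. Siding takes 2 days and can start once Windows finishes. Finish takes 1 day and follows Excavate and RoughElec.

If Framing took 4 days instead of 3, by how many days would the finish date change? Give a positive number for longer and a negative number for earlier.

Actual critical path: Framing→RoughElec→Finish = 3+8+1 = 12 ⇒ 12 days.
Since Framing is critical, the +1 change carries straight to that chain (now 13 days).
No other chain overtakes it, so the finish is 13 days.
Change in finish: 13 − 12 = +1 days.

1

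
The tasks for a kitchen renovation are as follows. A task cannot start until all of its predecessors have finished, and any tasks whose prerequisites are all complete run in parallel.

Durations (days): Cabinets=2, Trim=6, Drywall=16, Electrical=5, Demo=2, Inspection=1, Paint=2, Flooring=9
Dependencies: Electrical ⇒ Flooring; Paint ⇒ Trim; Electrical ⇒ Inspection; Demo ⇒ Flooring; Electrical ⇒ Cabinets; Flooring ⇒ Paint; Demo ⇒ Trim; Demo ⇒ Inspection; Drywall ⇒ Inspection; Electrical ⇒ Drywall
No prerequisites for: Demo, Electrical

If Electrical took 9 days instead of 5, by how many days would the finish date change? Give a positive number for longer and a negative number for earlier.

Actual critical path: Electrical→Drywall→Inspection = 5+16+1 = 22 ⇒ 22 days.
Electrical is on the critical path; changing it to 9 makes that path 26 days.
No other chain overtakes it, so the finish is 26 days.
Change in finish: 26 − 22 = +4 days.

4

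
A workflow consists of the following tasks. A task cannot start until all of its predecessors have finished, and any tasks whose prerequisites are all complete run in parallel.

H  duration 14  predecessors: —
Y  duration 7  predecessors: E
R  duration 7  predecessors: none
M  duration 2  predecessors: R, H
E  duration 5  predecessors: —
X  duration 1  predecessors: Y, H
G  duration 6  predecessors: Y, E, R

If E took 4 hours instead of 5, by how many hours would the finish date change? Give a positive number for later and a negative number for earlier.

-1

Actual critical path: E→Y→G = 5+7+6 = 18 ⇒ 18 hours.
E lies on that path, so at 4 hours the path becomes 17 hours.
The critical path is still E→Y→G; finish is now 17 hours.
Change in finish: 17 − 18 = -1 hours.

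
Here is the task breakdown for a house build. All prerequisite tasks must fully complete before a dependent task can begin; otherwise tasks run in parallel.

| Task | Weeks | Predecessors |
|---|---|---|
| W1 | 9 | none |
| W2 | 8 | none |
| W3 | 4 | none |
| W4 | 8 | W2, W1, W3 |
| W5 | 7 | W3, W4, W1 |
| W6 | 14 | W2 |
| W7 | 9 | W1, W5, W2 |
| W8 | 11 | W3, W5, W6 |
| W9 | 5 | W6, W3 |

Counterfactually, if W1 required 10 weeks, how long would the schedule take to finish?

36

As given, the longest chain is W1→W4→W5→W8 = 9+8+7+11 = 35, so the finish is 35 weeks.
W1 is on the critical path; changing it to 10 makes that path 36 weeks.
That remains the longest chain; total 36 weeks.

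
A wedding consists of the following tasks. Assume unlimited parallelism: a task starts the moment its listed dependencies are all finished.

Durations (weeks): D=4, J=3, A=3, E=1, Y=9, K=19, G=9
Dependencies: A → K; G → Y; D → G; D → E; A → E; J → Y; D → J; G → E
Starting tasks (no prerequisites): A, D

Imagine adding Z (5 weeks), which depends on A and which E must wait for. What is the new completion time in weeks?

Originally the project takes 22 weeks.
With Z inserted, E now waits for max(D, G, A, Z).
New critical path: A→K = 3+19 = 22 ⇒ 22 weeks.

22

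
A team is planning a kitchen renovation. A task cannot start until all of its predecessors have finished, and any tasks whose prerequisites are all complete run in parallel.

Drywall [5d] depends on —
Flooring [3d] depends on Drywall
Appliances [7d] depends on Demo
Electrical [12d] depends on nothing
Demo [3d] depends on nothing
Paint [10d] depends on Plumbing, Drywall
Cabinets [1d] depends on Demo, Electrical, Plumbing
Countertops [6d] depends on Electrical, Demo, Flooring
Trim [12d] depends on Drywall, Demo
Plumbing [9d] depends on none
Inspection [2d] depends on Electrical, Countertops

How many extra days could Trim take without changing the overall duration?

3

Critical path: Electrical→Countertops→Inspection = 12+6+2 = 20, so the finish is 20 days.
Longest path through Trim: 17 days (earliest finish 17, latest finish 20).
Slack of Trim = 8 − 5 = 3 days.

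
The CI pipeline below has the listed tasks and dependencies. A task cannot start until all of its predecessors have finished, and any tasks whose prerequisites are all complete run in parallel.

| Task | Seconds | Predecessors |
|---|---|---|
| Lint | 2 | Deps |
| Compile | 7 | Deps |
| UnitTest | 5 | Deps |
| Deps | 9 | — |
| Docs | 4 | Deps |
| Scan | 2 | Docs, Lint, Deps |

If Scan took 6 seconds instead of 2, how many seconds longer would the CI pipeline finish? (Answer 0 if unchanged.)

3

Critical path before the change: Deps→Compile = 9+7 = 16 giving 16 seconds.
Scan has 1 second of float (longest path through it is 15).
New critical path: Deps→Docs→Scan = 9+4+6 = 19 ⇒ 19 seconds.
Change in finish: 19 − 16 = +3 seconds.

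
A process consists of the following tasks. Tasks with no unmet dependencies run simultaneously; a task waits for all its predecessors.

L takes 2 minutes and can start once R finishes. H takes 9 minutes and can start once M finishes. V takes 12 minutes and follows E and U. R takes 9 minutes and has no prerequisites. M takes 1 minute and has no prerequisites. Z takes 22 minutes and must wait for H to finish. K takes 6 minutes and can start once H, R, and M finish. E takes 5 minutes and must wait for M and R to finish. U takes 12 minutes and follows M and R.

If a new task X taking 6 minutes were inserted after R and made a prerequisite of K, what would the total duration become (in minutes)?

33

Originally the project takes 33 minutes.
With X inserted, K now waits for max(H, R, M, X).
New critical path: R→U→V = 9+12+12 = 33 ⇒ 33 minutes.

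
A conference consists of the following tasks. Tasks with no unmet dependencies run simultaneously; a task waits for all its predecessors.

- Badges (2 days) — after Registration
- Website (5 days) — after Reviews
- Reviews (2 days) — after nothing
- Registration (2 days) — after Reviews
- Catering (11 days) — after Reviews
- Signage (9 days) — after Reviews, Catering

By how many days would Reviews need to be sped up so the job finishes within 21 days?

Current finish: 22 days; target: 21.
Reviews is on every critical path, so each day cut from Reviews cuts the finish by one (this holds down to a finish of 21).
Need 22 − 21 = 1 day off Reviews → Reviews becomes 1 day, finish becomes 21.

1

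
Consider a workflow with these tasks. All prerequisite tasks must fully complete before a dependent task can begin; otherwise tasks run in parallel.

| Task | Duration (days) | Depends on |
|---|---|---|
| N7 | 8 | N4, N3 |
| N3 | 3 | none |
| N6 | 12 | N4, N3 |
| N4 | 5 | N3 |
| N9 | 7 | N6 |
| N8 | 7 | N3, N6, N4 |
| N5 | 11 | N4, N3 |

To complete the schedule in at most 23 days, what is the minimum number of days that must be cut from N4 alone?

Current finish: 27 days; target: 23.
N4 is on every critical path, so each day cut from N4 cuts the finish by one (this holds down to a finish of 23).
Need 27 − 23 = 4 days off N4 → N4 becomes 1 day, finish becomes 23.

4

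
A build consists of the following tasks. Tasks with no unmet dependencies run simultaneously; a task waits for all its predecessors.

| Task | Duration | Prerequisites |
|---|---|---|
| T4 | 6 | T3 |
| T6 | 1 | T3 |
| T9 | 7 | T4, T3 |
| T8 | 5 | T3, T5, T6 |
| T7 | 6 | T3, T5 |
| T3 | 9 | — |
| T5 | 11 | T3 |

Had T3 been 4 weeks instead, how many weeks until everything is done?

Baseline: T3→T5→T7 = 9+11+6 = 26 → 26 weeks.
T3 is on the critical path; changing it to 4 makes that path 21 weeks.
That remains the longest chain; total 21 weeks.

21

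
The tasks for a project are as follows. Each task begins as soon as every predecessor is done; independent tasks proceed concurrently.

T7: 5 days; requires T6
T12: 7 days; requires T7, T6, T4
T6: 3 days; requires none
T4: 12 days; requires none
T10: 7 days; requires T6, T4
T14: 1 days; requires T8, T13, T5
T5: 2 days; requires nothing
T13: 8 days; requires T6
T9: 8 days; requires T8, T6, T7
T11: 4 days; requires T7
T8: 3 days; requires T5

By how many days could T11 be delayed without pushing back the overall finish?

7

Critical path: T4→T10 = 12+7 = 19, so the finish is 19 days.
The longest chain containing T11 totals 12 days.
Float = 19 − 12 = 7.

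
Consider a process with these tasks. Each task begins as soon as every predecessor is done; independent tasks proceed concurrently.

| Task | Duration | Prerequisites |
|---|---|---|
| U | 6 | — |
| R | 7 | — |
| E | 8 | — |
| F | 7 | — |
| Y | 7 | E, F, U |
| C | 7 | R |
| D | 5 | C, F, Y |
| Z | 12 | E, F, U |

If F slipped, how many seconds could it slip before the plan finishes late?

Critical path: E→Y→D = 8+7+5 = 20, so the finish is 20 seconds.
Longest path through F: 19 seconds (earliest finish 7, latest finish 8).
Float = 20 − 19 = 1.

1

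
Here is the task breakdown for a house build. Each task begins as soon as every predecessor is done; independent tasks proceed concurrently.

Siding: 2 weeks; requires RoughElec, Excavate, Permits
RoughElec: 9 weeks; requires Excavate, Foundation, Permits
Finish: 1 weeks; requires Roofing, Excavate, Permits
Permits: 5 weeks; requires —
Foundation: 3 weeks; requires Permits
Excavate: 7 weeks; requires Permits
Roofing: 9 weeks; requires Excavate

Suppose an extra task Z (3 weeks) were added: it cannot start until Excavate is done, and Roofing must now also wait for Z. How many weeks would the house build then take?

25

Originally the house build takes 23 weeks.
With Z inserted, Roofing now waits for max(Excavate, Z).
New critical path: Permits→Excavate→Z→Roofing→Finish = 5+7+3+9+1 = 25 ⇒ 25 weeks.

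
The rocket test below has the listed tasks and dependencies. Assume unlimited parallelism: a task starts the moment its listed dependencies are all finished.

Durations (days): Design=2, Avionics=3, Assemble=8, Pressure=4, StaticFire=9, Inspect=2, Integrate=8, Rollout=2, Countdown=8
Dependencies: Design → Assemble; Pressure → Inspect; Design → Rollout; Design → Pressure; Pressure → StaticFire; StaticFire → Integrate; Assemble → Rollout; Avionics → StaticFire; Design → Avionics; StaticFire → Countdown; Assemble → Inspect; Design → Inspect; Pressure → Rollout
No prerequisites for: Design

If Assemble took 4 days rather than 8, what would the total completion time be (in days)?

23

The binding path is Design→Pressure→StaticFire→Integrate = 2+4+9+8 = 23; finish at 23 days.
The longest path through Assemble is only 12 days, so Assemble has float 11.
The critical path is still Design→Pressure→StaticFire→Integrate; finish is now 23 days.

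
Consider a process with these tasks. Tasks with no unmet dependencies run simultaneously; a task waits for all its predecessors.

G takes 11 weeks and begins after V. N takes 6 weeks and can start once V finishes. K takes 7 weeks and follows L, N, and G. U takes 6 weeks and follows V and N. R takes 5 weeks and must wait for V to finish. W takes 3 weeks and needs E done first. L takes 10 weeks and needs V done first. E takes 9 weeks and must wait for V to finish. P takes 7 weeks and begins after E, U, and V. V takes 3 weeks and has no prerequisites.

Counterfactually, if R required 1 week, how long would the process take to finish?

Actual critical path: V→N→U→P = 3+6+6+7 = 22 ⇒ 22 weeks.
R has 14 weeks of float (longest path through it is 8).
That remains the longest chain; total 22 weeks.

22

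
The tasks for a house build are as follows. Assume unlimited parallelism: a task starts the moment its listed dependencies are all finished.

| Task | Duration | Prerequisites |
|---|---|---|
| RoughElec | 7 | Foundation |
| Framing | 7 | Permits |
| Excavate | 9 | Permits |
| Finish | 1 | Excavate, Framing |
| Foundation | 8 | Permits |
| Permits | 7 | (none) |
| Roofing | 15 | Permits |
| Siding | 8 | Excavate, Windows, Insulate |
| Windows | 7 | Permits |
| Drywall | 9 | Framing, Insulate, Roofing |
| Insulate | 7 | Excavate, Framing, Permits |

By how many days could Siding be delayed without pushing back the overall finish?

Critical path: Permits→Excavate→Insulate→Drywall = 7+9+7+9 = 32, so the finish is 32 days.
Longest path through Siding: 31 days (earliest finish 31, latest finish 32).
Float = 32 − 31 = 1.

1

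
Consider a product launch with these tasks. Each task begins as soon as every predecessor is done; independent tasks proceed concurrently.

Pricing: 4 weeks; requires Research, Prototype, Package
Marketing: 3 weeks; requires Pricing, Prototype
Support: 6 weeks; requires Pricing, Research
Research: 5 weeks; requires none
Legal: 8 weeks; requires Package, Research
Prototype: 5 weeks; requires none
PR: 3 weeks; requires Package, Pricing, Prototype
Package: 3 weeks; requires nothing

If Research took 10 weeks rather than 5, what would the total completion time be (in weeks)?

20

Actual critical path: Research→Pricing→Support = 5+4+6 = 15 ⇒ 15 weeks.
Research is on the critical path; changing it to 10 makes that path 20 weeks.
That remains the longest chain; total 20 weeks.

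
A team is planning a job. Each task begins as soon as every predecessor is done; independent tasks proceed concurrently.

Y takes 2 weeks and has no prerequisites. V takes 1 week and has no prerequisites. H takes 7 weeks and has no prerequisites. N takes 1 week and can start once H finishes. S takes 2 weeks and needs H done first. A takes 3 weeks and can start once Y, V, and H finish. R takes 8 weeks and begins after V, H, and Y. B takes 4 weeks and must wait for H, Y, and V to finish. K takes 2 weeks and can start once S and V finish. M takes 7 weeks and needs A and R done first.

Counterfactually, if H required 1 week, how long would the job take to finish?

17

The binding path is H→R→M = 7+8+7 = 22; finish at 22 weeks.
Since H is critical, the -6 change carries straight to that chain (now 16 weeks).
Now Y→R→M = 2+8+7 = 17 is longest, so the finish becomes 17 weeks.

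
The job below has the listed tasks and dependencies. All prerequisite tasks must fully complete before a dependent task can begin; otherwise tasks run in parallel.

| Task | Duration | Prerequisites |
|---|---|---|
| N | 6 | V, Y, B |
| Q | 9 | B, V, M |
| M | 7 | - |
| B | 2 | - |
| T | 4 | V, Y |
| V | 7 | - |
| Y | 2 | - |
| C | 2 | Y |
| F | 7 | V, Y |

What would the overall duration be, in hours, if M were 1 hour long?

16

Baseline: M→Q = 7+9 = 16 → 16 hours.
M lies on that path, so at 1 hour the path becomes 10 hours.
Now V→Q = 7+9 = 16 is longest, so the finish becomes 16 hours.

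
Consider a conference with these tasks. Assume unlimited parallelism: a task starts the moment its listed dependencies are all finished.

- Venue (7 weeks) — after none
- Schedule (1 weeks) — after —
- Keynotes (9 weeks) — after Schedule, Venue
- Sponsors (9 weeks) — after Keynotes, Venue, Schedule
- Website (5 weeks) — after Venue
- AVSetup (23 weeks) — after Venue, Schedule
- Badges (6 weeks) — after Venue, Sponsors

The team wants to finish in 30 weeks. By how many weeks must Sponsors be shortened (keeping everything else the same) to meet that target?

Current finish: 31 weeks; target: 30.
Sponsors is on every critical path, so each week cut from Sponsors cuts the finish by one (this holds down to a finish of 30).
Need 31 − 30 = 1 week off Sponsors → Sponsors becomes 8 weeks, finish becomes 30.

1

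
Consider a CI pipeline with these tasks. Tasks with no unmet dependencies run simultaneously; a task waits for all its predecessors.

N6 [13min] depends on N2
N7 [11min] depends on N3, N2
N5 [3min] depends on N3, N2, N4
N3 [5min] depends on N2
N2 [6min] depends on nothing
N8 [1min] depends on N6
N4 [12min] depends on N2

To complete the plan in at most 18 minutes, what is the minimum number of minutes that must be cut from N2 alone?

Current finish: 22 minutes; target: 18.
N2 is on every critical path, so each minute cut from N2 cuts the finish by one (this holds down to a finish of 17).
Need 22 − 18 = 4 minutes off N2 → N2 becomes 2 minutes, finish becomes 18.

4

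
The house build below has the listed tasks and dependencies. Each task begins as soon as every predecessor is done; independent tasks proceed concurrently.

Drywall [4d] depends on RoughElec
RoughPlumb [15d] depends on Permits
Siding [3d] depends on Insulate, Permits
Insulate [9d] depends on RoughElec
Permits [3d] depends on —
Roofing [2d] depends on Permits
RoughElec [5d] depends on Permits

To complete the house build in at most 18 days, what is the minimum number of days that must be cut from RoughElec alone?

2

Current finish: 20 days; target: 18.
RoughElec is on every critical path, so each day cut from RoughElec cuts the finish by one (this holds down to a finish of 18).
Need 20 − 18 = 2 days off RoughElec → RoughElec becomes 3 days, finish becomes 18.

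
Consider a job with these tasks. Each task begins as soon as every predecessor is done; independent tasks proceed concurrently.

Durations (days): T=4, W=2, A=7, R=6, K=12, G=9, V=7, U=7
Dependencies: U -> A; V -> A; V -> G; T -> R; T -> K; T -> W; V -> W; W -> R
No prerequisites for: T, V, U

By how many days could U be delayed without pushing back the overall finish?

Critical path: T→K = 4+12 = 16, so the finish is 16 days.
Longest path through U: 14 days (earliest finish 7, latest finish 9).
Slack of U = 2 − 0 = 2 days.

2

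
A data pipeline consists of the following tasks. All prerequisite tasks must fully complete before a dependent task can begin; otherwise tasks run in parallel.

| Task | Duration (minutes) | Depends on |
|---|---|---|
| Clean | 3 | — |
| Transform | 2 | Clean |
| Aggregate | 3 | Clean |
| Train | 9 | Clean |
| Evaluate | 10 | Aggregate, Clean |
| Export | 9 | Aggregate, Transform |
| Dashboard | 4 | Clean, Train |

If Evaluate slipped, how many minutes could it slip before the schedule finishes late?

0

Clean→Aggregate→Evaluate = 3+3+10 = 16 sets the makespan at 16 minutes.
The longest chain containing Evaluate totals 16 minutes.
Slack of Evaluate = 6 − 6 = 0 minutes.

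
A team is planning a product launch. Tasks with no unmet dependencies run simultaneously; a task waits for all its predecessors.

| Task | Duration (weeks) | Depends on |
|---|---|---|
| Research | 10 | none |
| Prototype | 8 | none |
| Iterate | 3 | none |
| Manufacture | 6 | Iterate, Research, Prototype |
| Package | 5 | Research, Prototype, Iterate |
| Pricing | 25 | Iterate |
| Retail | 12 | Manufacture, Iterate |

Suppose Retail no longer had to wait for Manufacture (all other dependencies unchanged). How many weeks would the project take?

28

Before: longest chain Research→Manufacture→Retail = 10+6+12 = 28, finish 28.
Without Manufacture→Retail, Retail's earliest start moves from 16 to 3.
New critical path: Iterate→Pricing = 3+25 = 28 ⇒ 28 weeks.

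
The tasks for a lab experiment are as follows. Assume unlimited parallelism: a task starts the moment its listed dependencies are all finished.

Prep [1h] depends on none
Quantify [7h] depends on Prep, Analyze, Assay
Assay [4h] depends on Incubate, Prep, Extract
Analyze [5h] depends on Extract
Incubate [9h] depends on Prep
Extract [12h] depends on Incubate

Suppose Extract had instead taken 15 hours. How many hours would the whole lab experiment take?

As given, the longest chain is Prep→Incubate→Extract→Analyze→Quantify = 1+9+12+5+7 = 34, so the finish is 34 hours.
Extract lies on that path, so at 15 hours the path becomes 37 hours.
That remains the longest chain; total 37 hours.

37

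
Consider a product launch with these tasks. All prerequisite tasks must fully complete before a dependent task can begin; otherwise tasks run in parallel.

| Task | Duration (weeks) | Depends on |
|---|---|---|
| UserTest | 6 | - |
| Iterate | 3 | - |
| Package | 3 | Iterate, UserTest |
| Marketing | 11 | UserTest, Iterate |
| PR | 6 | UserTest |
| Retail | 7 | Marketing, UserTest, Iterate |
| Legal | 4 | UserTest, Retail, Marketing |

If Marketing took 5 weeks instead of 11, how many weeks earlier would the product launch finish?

6

Critical path before the change: UserTest→Marketing→Retail→Legal = 6+11+7+4 = 28 giving 28 weeks.
Marketing is on the critical path; changing it to 5 makes that path 22 weeks.
No other chain overtakes it, so the finish is 22 weeks.
Change in finish: 22 − 28 = -6 weeks.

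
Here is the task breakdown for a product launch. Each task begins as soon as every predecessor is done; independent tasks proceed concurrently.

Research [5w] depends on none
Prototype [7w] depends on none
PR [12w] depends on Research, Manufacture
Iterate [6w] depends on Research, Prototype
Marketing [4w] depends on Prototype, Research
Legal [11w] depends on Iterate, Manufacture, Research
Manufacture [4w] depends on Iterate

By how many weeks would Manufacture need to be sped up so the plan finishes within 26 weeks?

3

Current finish: 29 weeks; target: 26.
Manufacture is on every critical path, so each week cut from Manufacture cuts the finish by one (this holds down to a finish of 26).
Need 29 − 26 = 3 weeks off Manufacture → Manufacture becomes 1 week, finish becomes 26.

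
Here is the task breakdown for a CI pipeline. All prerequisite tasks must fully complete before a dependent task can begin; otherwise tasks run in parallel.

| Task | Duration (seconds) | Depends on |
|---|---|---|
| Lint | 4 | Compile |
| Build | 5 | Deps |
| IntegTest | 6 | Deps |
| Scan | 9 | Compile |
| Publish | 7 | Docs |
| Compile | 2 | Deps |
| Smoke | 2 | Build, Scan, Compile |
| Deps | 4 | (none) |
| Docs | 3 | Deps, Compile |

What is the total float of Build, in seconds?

6

Critical path: Deps→Compile→Scan→Smoke = 4+2+9+2 = 17, so the finish is 17 seconds.
Build finishes as early as 9 and must finish by 15.
Float = 17 − 11 = 6.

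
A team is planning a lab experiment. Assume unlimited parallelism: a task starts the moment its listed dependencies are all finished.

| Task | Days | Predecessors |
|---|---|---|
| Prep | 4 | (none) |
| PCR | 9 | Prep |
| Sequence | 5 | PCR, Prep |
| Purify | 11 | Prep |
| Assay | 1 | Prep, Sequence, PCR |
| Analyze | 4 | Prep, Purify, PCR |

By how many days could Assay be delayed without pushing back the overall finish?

0

Prep→PCR→Sequence→Assay = 4+9+5+1 = 19 sets the makespan at 19 days.
Assay finishes as early as 19 and must finish by 19.
So Assay can slip 19 − 19 = 0 days.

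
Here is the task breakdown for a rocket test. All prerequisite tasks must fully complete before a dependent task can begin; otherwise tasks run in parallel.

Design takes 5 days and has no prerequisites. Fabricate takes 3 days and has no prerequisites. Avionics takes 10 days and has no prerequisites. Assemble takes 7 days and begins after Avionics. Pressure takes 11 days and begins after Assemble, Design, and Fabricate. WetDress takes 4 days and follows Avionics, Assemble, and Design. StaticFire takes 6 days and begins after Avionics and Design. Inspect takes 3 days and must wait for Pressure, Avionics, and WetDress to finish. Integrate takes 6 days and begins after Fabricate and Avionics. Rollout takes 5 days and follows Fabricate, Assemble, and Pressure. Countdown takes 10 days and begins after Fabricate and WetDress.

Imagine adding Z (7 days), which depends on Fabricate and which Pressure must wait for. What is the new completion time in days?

Originally the plan takes 33 days.
With Z inserted, Pressure now waits for max(Assemble, Design, Fabricate, Z).
New critical path: Avionics→Assemble→Pressure→Rollout = 10+7+11+5 = 33 ⇒ 33 days.

33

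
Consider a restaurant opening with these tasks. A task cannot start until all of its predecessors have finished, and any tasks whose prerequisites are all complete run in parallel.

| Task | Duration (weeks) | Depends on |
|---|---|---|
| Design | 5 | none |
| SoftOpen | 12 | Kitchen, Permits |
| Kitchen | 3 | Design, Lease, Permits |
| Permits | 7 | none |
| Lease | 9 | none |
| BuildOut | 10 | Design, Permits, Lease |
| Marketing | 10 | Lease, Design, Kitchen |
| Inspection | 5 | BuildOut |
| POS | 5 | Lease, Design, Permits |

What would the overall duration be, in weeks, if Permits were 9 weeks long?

24

Baseline: Lease→BuildOut→Inspection = 9+10+5 = 24 → 24 weeks.
The longest path through Permits is only 22 weeks, so Permits has float 2.
That remains the longest chain; total 24 weeks.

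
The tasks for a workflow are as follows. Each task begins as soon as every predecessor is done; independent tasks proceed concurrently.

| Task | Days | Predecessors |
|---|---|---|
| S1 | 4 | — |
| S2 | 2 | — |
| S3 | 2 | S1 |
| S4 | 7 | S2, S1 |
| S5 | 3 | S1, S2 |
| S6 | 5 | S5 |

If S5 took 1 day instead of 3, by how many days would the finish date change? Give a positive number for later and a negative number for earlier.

-1

As given, the longest chain is S1→S5→S6 = 4+3+5 = 12, so the finish is 12 days.
Since S5 is critical, the -2 change carries straight to that chain (now 10 days).
Now S1→S4 = 4+7 = 11 is longest, so the finish becomes 11 days.
Change in finish: 11 − 12 = -1 days.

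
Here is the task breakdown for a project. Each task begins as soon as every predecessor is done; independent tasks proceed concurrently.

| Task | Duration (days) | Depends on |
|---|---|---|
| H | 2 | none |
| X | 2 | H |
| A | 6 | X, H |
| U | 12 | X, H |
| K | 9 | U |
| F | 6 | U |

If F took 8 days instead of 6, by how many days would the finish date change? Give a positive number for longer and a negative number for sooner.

Critical path before the change: H→X→U→K = 2+2+12+9 = 25 giving 25 days.
The longest path through F is only 22 days, so F has float 3.
No other chain overtakes it, so the finish is 25 days.
Change in finish: 25 − 25 = +0 days.

0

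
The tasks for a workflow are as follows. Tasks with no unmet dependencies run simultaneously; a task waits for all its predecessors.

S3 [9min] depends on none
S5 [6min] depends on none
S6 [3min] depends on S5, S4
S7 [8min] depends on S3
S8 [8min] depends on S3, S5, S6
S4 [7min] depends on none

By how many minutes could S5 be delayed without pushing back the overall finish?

S4→S6→S8 = 7+3+8 = 18 sets the makespan at 18 minutes.
The longest chain containing S5 totals 17 minutes.
Slack of S5 = 1 − 0 = 1 minute.

1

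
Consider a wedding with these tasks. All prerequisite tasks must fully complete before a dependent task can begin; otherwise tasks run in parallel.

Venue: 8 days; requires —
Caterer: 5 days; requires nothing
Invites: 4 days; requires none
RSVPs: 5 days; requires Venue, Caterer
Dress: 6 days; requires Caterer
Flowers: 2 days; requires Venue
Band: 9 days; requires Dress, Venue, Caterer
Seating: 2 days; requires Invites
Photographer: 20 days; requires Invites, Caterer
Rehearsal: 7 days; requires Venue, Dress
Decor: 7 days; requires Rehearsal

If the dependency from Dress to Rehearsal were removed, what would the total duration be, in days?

25

Original critical path: Caterer→Dress→Rehearsal→Decor = 5+6+7+7 = 25 ⇒ 25 days.
Without Dress→Rehearsal, Rehearsal's earliest start moves from 11 to 8.
After: Caterer→Photographer = 5+20 = 25 → 25 days.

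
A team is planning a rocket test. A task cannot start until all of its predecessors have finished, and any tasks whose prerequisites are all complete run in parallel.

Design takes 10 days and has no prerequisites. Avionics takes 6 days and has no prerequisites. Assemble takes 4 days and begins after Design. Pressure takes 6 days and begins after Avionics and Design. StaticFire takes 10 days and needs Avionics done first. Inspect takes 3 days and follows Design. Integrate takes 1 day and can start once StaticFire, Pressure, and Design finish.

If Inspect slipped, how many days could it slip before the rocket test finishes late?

Critical path: Design→Pressure→Integrate = 10+6+1 = 17, so the finish is 17 days.
Inspect finishes as early as 13 and must finish by 17.
So Inspect can slip 17 − 13 = 4 days.

4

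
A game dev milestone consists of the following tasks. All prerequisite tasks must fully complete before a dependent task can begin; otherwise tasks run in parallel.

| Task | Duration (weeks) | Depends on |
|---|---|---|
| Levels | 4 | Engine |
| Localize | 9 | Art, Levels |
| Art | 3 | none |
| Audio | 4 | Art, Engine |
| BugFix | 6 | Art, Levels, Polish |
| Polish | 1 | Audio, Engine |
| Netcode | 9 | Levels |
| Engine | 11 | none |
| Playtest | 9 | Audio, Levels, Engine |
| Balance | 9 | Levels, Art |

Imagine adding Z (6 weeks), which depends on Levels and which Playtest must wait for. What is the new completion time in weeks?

30

Originally the project takes 24 weeks.
With Z inserted, Playtest now waits for max(Audio, Levels, Engine, Z).
New critical path: Engine→Levels→Z→Playtest = 11+4+6+9 = 30 ⇒ 30 weeks.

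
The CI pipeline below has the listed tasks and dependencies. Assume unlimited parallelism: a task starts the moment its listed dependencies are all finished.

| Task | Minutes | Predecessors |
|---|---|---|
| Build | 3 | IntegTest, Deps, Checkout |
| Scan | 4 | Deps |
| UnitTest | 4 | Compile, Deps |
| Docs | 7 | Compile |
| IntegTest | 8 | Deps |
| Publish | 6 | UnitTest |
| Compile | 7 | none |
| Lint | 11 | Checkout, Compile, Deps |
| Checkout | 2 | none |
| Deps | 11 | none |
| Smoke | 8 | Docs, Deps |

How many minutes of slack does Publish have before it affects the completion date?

1

The longest chain is Deps→Lint = 11+11 = 22; overall finish 22 minutes.
The longest chain containing Publish totals 21 minutes.
Float = 22 − 21 = 1.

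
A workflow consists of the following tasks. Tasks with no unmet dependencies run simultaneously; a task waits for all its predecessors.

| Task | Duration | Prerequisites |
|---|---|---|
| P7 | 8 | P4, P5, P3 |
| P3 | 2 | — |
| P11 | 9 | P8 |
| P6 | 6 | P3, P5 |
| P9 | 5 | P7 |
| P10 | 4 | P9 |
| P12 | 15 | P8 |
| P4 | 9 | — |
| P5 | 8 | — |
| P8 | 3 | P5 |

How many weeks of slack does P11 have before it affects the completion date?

The longest chain is P4→P7→P9→P10 = 9+8+5+4 = 26; overall finish 26 weeks.
Longest path through P11: 20 weeks (earliest finish 20, latest finish 26).
So P11 can slip 26 − 20 = 6 weeks.

6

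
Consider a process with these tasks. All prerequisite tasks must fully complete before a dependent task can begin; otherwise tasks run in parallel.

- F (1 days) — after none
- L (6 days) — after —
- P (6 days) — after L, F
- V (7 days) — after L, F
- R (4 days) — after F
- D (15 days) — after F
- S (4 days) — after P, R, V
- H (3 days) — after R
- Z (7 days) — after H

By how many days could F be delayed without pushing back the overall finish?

1

L→V→S = 6+7+4 = 17 sets the makespan at 17 days.
F finishes as early as 1 and must finish by 2.
Slack of F = 1 − 0 = 1 day.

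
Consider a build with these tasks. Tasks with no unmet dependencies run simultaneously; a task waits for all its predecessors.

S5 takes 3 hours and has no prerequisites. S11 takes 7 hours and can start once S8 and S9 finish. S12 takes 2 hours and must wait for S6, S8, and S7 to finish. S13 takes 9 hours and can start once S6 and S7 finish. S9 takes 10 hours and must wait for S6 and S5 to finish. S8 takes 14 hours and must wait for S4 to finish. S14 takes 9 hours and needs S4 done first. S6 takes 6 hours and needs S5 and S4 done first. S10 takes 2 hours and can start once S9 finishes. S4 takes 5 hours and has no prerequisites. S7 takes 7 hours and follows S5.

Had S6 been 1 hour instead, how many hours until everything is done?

26

Critical path before the change: S4→S6→S9→S11 = 5+6+10+7 = 28 giving 28 hours.
S6 lies on that path, so at 1 hour the path becomes 23 hours.
Now S4→S8→S11 = 5+14+7 = 26 is longest, so the finish becomes 26 hours.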